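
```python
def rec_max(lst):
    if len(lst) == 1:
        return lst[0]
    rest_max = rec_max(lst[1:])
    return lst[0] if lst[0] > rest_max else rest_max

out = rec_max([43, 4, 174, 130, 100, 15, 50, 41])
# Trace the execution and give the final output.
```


rec_max([43, 4, 174, 130, 100, 15, 50, 41])
= compare 43 with rec_max([4, 174, 130, 100, 15, 50, 41])
= compare 4 with rec_max([174, 130, 100, 15, 50, 41])
= compare 174 with rec_max([130, 100, 15, 50, 41])
= compare 130 with rec_max([100, 15, 50, 41])
= compare 100 with rec_max([15, 50, 41])
= compare 15 with rec_max([50, 41])
= compare 50 with rec_max([41])
Base: rec_max([41]) = 41
compare 50 with 41: max = 50
compare 15 with 50: max = 50
compare 100 with 50: max = 100
compare 130 with 100: max = 130
compare 174 with 130: max = 174
compare 4 with 174: max = 174
compare 43 with 174: max = 174
= 174


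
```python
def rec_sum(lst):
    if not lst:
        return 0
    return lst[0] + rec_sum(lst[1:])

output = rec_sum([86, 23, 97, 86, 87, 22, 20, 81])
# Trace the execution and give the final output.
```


rec_sum([86, 23, 97, 86, 87, 22, 20, 81])
= 86 + rec_sum([23, 97, 86, 87, 22, 20, 81])
= 86 + 23 + rec_sum([97, 86, 87, 22, 20, 81])
= 86 + 23 + 97 + rec_sum([86, 87, 22, 20, 81])
= 86 + 23 + 97 + 86 + rec_sum([87, 22, 20, 81])
= 86 + 23 + 97 + 86 + 87 + rec_sum([22, 20, 81])
= 86 + 23 + 97 + 86 + 87 + 22 + rec_sum([20, 81])
= 86 + 23 + 97 + 86 + 87 + 22 + 20 + rec_sum([81])
= 86 + 23 + 97 + 86 + 87 + 22 + 20 + 81 + rec_sum([])
= 86 + 23 + 97 + 86 + 87 + 22 + 20 + 81 + 0
= 502


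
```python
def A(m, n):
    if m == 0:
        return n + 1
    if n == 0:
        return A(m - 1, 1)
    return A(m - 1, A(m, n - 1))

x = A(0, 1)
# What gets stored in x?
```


A(0, 1)
m == 0: return 1 + 1 = 2
= 2


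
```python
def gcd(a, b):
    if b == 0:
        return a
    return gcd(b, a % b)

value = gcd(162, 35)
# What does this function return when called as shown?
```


gcd(162, 35)
= gcd(35, 162 % 35) = gcd(35, 22)
= gcd(22, 35 % 22) = gcd(22, 13)
= gcd(13, 22 % 13) = gcd(13, 9)
= gcd(9, 13 % 9) = gcd(9, 4)
= gcd(4, 9 % 4) = gcd(4, 1)
= gcd(1, 4 % 1) = gcd(1, 0)
b == 0, return a = 1


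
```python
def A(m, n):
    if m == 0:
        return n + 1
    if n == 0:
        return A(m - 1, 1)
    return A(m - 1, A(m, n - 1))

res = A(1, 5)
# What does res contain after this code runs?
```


A(1, 5)
= A(0, A(1, 4))
First compute A(1, 4) = 6
= A(0, 6)
= 7


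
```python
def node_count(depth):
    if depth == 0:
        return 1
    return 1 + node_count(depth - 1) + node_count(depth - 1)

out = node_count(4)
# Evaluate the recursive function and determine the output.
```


node_count(4)
= 1 + node_count(3) + node_count(3)
= 1 + 2 * node_count(3)
node_count(k) = 2^(k+1) - 1
node_count(0) = 1
node_count(1) = 3
node_count(2) = 7
node_count(3) = 15
node_count(4) = 31
node_count(4) = 2^5 - 1 = 31


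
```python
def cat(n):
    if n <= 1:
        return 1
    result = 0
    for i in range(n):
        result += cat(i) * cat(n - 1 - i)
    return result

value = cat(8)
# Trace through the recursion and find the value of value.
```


cat(8)
= sum of cat(i) * cat(8-1-i) for i in 0..7
First compute sub-values bottom-up:
  cat(0) = 1, cat(1) = 1
  cat(2) = 1*1 + 1*1 = 2
  cat(3) = 1*2 + 1*1 + 2*1 = 5
  cat(4) = 1*5 + 1*2 + 2*1 + 5*1 = 14
  cat(5) = 1*14 + 1*5 + 2*2 + 5*1 + 14*1 = 42
  cat(6) = 1*42 + 1*14 + 2*5 + 5*2 + 14*1 + 42*1 = 132
  cat(7) = 1*132 + 1*42 + 2*14 + 5*5 + 14*2 + 42*1 + 132*1 = 429
Now cat(8):
  cat(0)*cat(7) = 1*429 = 429
  cat(1)*cat(6) = 1*132 = 132
  cat(2)*cat(5) = 2*42 = 84
  cat(3)*cat(4) = 5*14 = 70
  cat(4)*cat(3) = 14*5 = 70
  cat(5)*cat(2) = 42*2 = 84
  cat(6)*cat(1) = 132*1 = 132
  cat(7)*cat(0) = 429*1 = 429
= 429 + 132 + 84 + 70 + 70 + 84 + 132 + 429
= 1430


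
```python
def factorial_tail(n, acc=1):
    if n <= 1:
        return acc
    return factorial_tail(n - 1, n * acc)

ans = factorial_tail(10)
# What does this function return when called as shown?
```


factorial_tail(10, 1)
= factorial_tail(9, 10 * 1) = factorial_tail(9, 10)
= factorial_tail(8, 9 * 10) = factorial_tail(8, 90)
= factorial_tail(7, 8 * 90) = factorial_tail(7, 720)
= factorial_tail(6, 7 * 720) = factorial_tail(6, 5040)
= factorial_tail(5, 6 * 5040) = factorial_tail(5, 30240)
= factorial_tail(4, 5 * 30240) = factorial_tail(4, 151200)
= factorial_tail(3, 4 * 151200) = factorial_tail(3, 604800)
= factorial_tail(2, 3 * 604800) = factorial_tail(2, 1814400)
= factorial_tail(1, 2 * 1814400) = factorial_tail(1, 3628800)
n <= 1, return acc = 3628800


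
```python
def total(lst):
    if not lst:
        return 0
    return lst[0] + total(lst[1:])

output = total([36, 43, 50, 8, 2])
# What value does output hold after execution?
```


total([36, 43, 50, 8, 2])
= 36 + total([43, 50, 8, 2])
= 36 + 43 + total([50, 8, 2])
= 36 + 43 + 50 + total([8, 2])
= 36 + 43 + 50 + 8 + total([2])
= 36 + 43 + 50 + 8 + 2 + total([])
= 36 + 43 + 50 + 8 + 2 + 0
= 139


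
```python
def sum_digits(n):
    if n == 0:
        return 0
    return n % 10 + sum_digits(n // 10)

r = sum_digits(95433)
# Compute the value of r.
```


sum_digits(95433)
= 3 + sum_digits(9543)
= 3 + 3 + sum_digits(954)
= 3 + 3 + 4 + sum_digits(95)
= 3 + 3 + 4 + 5 + sum_digits(9)
= 3 + 3 + 4 + 5 + 9 + sum_digits(0)
= 3 + 3 + 4 + 5 + 9 + 0
= 24


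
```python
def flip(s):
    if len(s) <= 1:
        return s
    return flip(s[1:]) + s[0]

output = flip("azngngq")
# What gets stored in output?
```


flip("azngngq")
= flip("zngngq") + "a"
= flip("ngngq") + "z" + "a"
= flip("gngq") + "n" + "z" + "a"
= flip("ngq") + "g" + "n" + "z" + "a"
= flip("gq") + "n" + "g" + "n" + "z" + "a"
= flip("q") + "g" + "n" + "g" + "n" + "z" + "a"
= "q" + "g" + "n" + "g" + "n" + "z" + "a"
= "qgngnza"


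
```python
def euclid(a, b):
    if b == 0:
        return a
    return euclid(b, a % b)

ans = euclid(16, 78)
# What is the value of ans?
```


euclid(16, 78)
= euclid(78, 16 % 78) = euclid(78, 16)
= euclid(16, 78 % 16) = euclid(16, 14)
= euclid(14, 16 % 14) = euclid(14, 2)
= euclid(2, 14 % 2) = euclid(2, 0)
b == 0, return a = 2


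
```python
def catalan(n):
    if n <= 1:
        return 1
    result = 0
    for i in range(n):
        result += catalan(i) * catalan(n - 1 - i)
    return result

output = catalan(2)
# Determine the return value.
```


catalan(2)
= sum of catalan(i) * catalan(2-1-i) for i in 0..1
  catalan(0)*catalan(1) = 1*1 = 1
  catalan(1)*catalan(0) = 1*1 = 1
= 1 + 1
= 2


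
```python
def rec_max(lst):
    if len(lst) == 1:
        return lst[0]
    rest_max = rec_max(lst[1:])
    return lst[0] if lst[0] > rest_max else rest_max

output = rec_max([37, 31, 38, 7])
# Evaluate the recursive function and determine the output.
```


rec_max([37, 31, 38, 7])
= compare 37 with rec_max([31, 38, 7])
= compare 31 with rec_max([38, 7])
= compare 38 with rec_max([7])
Base: rec_max([7]) = 7
compare 38 with 7: max = 38
compare 31 with 38: max = 38
compare 37 with 38: max = 38
= 38


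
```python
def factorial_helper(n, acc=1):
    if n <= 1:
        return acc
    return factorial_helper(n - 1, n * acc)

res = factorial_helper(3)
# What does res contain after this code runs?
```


factorial_helper(3, 1)
= factorial_helper(2, 3 * 1) = factorial_helper(2, 3)
= factorial_helper(1, 2 * 3) = factorial_helper(1, 6)
n <= 1, return acc = 6


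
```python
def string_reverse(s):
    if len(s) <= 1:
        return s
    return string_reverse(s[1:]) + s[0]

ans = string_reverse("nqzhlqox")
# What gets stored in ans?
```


string_reverse("nqzhlqox")
= string_reverse("qzhlqox") + "n"
= string_reverse("zhlqox") + "q" + "n"
= string_reverse("hlqox") + "z" + "q" + "n"
= string_reverse("lqox") + "h" + "z" + "q" + "n"
= string_reverse("qox") + "l" + "h" + "z" + "q" + "n"
= string_reverse("ox") + "q" + "l" + "h" + "z" + "q" + "n"
= string_reverse("x") + "o" + "q" + "l" + "h" + "z" + "q" + "n"
= "x" + "o" + "q" + "l" + "h" + "z" + "q" + "n"
= "xoqlhzqn"


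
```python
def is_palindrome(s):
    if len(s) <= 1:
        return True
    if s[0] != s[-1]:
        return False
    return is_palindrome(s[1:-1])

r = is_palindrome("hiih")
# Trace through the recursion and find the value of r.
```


is_palindrome("hiih")
"hiih": s[0]='h' == s[-1]='h' -> is_palindrome("ii")
"ii": s[0]='i' == s[-1]='i' -> is_palindrome("")
"": len <= 1 -> True
= True


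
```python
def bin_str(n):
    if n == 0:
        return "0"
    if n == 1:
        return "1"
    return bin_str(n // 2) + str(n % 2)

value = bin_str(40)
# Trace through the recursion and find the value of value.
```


bin_str(40)
= bin_str(20) + "0"
= bin_str(10) + "0" + "0"
= bin_str(5) + "0" + "0" + "0"
= bin_str(2) + "1" + "0" + "0" + "0"
= bin_str(1) + "0" + "1" + "0" + "0" + "0"
= "1" + "0" + "1" + "0" + "0" + "0"
= "101000"


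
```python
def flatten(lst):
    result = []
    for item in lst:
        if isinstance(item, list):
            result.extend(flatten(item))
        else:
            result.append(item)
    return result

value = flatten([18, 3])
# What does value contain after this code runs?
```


flatten([18, 3])
Processing each element:
  18 is not a list -> append 18
  3 is not a list -> append 3
= [18, 3]


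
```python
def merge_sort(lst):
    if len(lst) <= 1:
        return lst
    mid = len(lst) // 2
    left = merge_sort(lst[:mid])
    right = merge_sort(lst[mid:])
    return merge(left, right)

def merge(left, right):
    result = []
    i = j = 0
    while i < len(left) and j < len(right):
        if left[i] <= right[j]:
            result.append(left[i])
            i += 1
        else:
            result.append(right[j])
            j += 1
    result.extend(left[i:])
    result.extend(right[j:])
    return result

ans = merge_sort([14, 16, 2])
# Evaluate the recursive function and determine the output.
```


merge_sort([14, 16, 2])
Split into [14] and [16, 2]
Left sorted: [14]
Right sorted: [2, 16]
Merge [14] and [2, 16]
= [2, 14, 16]


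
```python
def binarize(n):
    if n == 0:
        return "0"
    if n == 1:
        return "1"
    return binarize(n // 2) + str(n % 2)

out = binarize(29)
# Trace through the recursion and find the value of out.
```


binarize(29)
= binarize(14) + "1"
= binarize(7) + "0" + "1"
= binarize(3) + "1" + "0" + "1"
= binarize(1) + "1" + "1" + "0" + "1"
= "1" + "1" + "1" + "0" + "1"
= "11101"


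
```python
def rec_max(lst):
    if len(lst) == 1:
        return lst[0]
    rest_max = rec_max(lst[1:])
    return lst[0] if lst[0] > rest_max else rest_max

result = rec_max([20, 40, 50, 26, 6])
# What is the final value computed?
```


rec_max([20, 40, 50, 26, 6])
= compare 20 with rec_max([40, 50, 26, 6])
= compare 40 with rec_max([50, 26, 6])
= compare 50 with rec_max([26, 6])
= compare 26 with rec_max([6])
Base: rec_max([6]) = 6
compare 26 with 6: max = 26
compare 50 with 26: max = 50
compare 40 with 50: max = 50
compare 20 with 50: max = 50
= 50


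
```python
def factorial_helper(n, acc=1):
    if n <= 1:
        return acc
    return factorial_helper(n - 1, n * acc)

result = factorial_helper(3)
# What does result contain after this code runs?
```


factorial_helper(3, 1)
= factorial_helper(2, 3 * 1) = factorial_helper(2, 3)
= factorial_helper(1, 2 * 3) = factorial_helper(1, 6)
n <= 1, return acc = 6


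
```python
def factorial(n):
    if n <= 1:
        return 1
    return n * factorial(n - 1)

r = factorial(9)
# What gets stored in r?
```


factorial(9)
= 9 * factorial(8)
= 9 * 8 * factorial(7)
= 9 * 8 * 7 * factorial(6)
= 9 * 8 * 7 * 6 * factorial(5)
= 9 * 8 * 7 * 6 * 5 * factorial(4)
= 9 * 8 * 7 * 6 * 5 * 4 * factorial(3)
= 9 * 8 * 7 * 6 * 5 * 4 * 3 * factorial(2)
= 9 * 8 * 7 * 6 * 5 * 4 * 3 * 2 * factorial(1)
= 9 * 8 * 7 * 6 * 5 * 4 * 3 * 2 * 1
= 362880


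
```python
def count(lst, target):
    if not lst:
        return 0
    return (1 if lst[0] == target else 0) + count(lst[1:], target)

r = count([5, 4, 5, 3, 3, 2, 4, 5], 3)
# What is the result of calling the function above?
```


count([5, 4, 5, 3, 3, 2, 4, 5], 3)
lst[0]=5 != 3: 0 + count([4, 5, 3, 3, 2, 4, 5], 3)
lst[0]=4 != 3: 0 + count([5, 3, 3, 2, 4, 5], 3)
lst[0]=5 != 3: 0 + count([3, 3, 2, 4, 5], 3)
lst[0]=3 == 3: 1 + count([3, 2, 4, 5], 3)
lst[0]=3 == 3: 1 + count([2, 4, 5], 3)
lst[0]=2 != 3: 0 + count([4, 5], 3)
lst[0]=4 != 3: 0 + count([5], 3)
lst[0]=5 != 3: 0 + count([], 3)
= 2


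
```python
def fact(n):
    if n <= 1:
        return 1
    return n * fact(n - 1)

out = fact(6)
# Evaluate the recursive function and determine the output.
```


fact(6)
= 6 * fact(5)
= 6 * 5 * fact(4)
= 6 * 5 * 4 * fact(3)
= 6 * 5 * 4 * 3 * fact(2)
= 6 * 5 * 4 * 3 * 2 * fact(1)
= 6 * 5 * 4 * 3 * 2 * 1
= 720


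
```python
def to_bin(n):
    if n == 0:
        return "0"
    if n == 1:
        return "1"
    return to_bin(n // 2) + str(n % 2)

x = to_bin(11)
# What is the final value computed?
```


to_bin(11)
= to_bin(5) + "1"
= to_bin(2) + "1" + "1"
= to_bin(1) + "0" + "1" + "1"
= "1" + "0" + "1" + "1"
= "1011"


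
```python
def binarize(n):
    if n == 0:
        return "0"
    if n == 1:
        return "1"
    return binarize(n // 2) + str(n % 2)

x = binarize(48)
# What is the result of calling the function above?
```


binarize(48)
= binarize(24) + "0"
= binarize(12) + "0" + "0"
= binarize(6) + "0" + "0" + "0"
= binarize(3) + "0" + "0" + "0" + "0"
= binarize(1) + "1" + "0" + "0" + "0" + "0"
= "1" + "1" + "0" + "0" + "0" + "0"
= "110000"


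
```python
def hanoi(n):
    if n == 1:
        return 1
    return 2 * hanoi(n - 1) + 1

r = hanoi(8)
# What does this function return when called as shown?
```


hanoi(8)
= 2 * hanoi(7) + 1
= 2 * (2 * hanoi(6) + 1) + 1
= 2 * (2 * (2 * hanoi(5) + 1) + 1) + 1
= 2 * (2 * (2 * (2 * hanoi(4) + 1) + 1) + 1) + 1
= 2 * (2 * (2 * (2 * (2 * hanoi(3) + 1) + 1) + 1) + 1) + 1
= 2 * (2 * (2 * (2 * (2 * (2 * hanoi(2) + 1) + 1) + 1) + 1) + 1) + 1
= 2 * (2 * (2 * (2 * (2 * (2 * (2 * hanoi(1) + 1) + 1) + 1) + 1) + 1) + 1) + 1
Now compute bottom-up:
hanoi(1) = 1
hanoi(2) = 2 * 1 + 1 = 3
hanoi(3) = 2 * 3 + 1 = 7
hanoi(4) = 2 * 7 + 1 = 15
hanoi(5) = 2 * 15 + 1 = 31
hanoi(6) = 2 * 31 + 1 = 63
hanoi(7) = 2 * 63 + 1 = 127
hanoi(8) = 2 * 127 + 1 = 255
= 255


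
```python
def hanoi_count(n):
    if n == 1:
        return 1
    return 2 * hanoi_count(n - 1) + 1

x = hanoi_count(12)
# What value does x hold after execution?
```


hanoi_count(12)
= 2 * hanoi_count(11) + 1
= 2 * (2 * hanoi_count(10) + 1) + 1
= 2 * (2 * (2 * hanoi_count(9) + 1) + 1) + 1
= 2 * (2 * (2 * (2 * hanoi_count(8) + 1) + 1) + 1) + 1
= 2 * (2 * (2 * (2 * (2 * hanoi_count(7) + 1) + 1) + 1) + 1) + 1
= 2 * (2 * (2 * (2 * (2 * (2 * hanoi_count(6) + 1) + 1) + 1) + 1) + 1) + 1
= 2 * (2 * (2 * (2 * (2 * (2 * (2 * hanoi_count(5) + 1) + 1) + 1) + 1) + 1) + 1) + 1
= 2 * (2 * (2 * (2 * (2 * (2 * (2 * (2 * hanoi_count(4) + 1) + 1) + 1) + 1) + 1) + 1) + 1) + 1
= 2 * (2 * (2 * (2 * (2 * (2 * (2 * (2 * (2 * hanoi_count(3) + 1) + 1) + 1) + 1) + 1) + 1) + 1) + 1) + 1
= 2 * (2 * (2 * (2 * (2 * (2 * (2 * (2 * (2 * (2 * hanoi_count(2) + 1) + 1) + 1) + 1) + 1) + 1) + 1) + 1) + 1) + 1
= 2 * (2 * (2 * (2 * (2 * (2 * (2 * (2 * (2 * (2 * (2 * hanoi_count(1) + 1) + 1) + 1) + 1) + 1) + 1) + 1) + 1) + 1) + 1) + 1
Now compute bottom-up:
hanoi_count(1) = 1
hanoi_count(2) = 2 * 1 + 1 = 3
hanoi_count(3) = 2 * 3 + 1 = 7
hanoi_count(4) = 2 * 7 + 1 = 15
hanoi_count(5) = 2 * 15 + 1 = 31
hanoi_count(6) = 2 * 31 + 1 = 63
hanoi_count(7) = 2 * 63 + 1 = 127
hanoi_count(8) = 2 * 127 + 1 = 255
hanoi_count(9) = 2 * 255 + 1 = 511
hanoi_count(10) = 2 * 511 + 1 = 1023
hanoi_count(11) = 2 * 1023 + 1 = 2047
hanoi_count(12) = 2 * 2047 + 1 = 4095
= 4095


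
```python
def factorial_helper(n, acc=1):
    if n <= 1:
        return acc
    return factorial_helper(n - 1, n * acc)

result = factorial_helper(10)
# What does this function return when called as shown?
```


factorial_helper(10, 1)
= factorial_helper(9, 10 * 1) = factorial_helper(9, 10)
= factorial_helper(8, 9 * 10) = factorial_helper(8, 90)
= factorial_helper(7, 8 * 90) = factorial_helper(7, 720)
= factorial_helper(6, 7 * 720) = factorial_helper(6, 5040)
= factorial_helper(5, 6 * 5040) = factorial_helper(5, 30240)
= factorial_helper(4, 5 * 30240) = factorial_helper(4, 151200)
= factorial_helper(3, 4 * 151200) = factorial_helper(3, 604800)
= factorial_helper(2, 3 * 604800) = factorial_helper(2, 1814400)
= factorial_helper(1, 2 * 1814400) = factorial_helper(1, 3628800)
n <= 1, return acc = 3628800


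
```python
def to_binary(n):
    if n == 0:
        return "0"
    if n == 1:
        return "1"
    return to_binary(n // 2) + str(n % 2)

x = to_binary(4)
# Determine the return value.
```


to_binary(4)
= to_binary(2) + "0"
= to_binary(1) + "0" + "0"
= "1" + "0" + "0"
= "100"


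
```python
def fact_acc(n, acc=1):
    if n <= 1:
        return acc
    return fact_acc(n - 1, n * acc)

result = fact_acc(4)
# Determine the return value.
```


fact_acc(4, 1)
= fact_acc(3, 4 * 1) = fact_acc(3, 4)
= fact_acc(2, 3 * 4) = fact_acc(2, 12)
= fact_acc(1, 2 * 12) = fact_acc(1, 24)
n <= 1, return acc = 24


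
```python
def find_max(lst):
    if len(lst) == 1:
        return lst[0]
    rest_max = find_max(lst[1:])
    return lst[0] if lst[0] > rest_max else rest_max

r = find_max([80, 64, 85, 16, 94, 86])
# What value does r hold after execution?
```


find_max([80, 64, 85, 16, 94, 86])
= compare 80 with find_max([64, 85, 16, 94, 86])
= compare 64 with find_max([85, 16, 94, 86])
= compare 85 with find_max([16, 94, 86])
= compare 16 with find_max([94, 86])
= compare 94 with find_max([86])
Base: find_max([86]) = 86
compare 94 with 86: max = 94
compare 16 with 94: max = 94
compare 85 with 94: max = 94
compare 64 with 94: max = 94
compare 80 with 94: max = 94
= 94


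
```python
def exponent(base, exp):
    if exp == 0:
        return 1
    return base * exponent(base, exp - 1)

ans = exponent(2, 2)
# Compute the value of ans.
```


exponent(2, 2)
= 2 * exponent(2, 1)
= 2 * 2 * exponent(2, 0)
= 2 * 2 * 1
= 4


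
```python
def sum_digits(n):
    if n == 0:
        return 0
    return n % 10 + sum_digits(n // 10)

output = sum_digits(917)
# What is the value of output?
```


sum_digits(917)
= 7 + sum_digits(91)
= 7 + 1 + sum_digits(9)
= 7 + 1 + 9 + sum_digits(0)
= 7 + 1 + 9 + 0
= 17


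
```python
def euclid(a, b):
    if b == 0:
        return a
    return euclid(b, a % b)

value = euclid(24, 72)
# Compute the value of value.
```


euclid(24, 72)
= euclid(72, 24 % 72) = euclid(72, 24)
= euclid(24, 72 % 24) = euclid(24, 0)
b == 0, return a = 24


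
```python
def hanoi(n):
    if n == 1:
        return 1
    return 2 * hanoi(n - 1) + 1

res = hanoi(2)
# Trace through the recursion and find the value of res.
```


hanoi(2)
= 2 * hanoi(1) + 1
Now compute bottom-up:
hanoi(1) = 1
hanoi(2) = 2 * 1 + 1 = 3
= 3


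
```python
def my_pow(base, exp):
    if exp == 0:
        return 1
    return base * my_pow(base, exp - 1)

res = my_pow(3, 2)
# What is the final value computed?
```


my_pow(3, 2)
= 3 * my_pow(3, 1)
= 3 * 3 * my_pow(3, 0)
= 3 * 3 * 1
= 9


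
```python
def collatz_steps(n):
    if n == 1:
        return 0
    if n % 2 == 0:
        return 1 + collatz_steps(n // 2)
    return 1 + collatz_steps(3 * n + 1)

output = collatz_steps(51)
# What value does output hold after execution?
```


collatz_steps(51)
51 is odd -> 3*51+1 = 154 -> collatz_steps(154)
154 is even -> collatz_steps(77)
77 is odd -> 3*77+1 = 232 -> collatz_steps(232)
232 is even -> collatz_steps(116)
116 is even -> collatz_steps(58)
58 is even -> collatz_steps(29)
29 is odd -> 3*29+1 = 88 -> collatz_steps(88)
88 is even -> collatz_steps(44)
44 is even -> collatz_steps(22)
22 is even -> collatz_steps(11)
11 is odd -> 3*11+1 = 34 -> collatz_steps(34)
34 is even -> collatz_steps(17)
17 is odd -> 3*17+1 = 52 -> collatz_steps(52)
52 is even -> collatz_steps(26)
26 is even -> collatz_steps(13)
13 is odd -> 3*13+1 = 40 -> collatz_steps(40)
40 is even -> collatz_steps(20)
20 is even -> collatz_steps(10)
10 is even -> collatz_steps(5)
5 is odd -> 3*5+1 = 16 -> collatz_steps(16)
16 is even -> collatz_steps(8)
8 is even -> collatz_steps(4)
4 is even -> collatz_steps(2)
2 is even -> collatz_steps(1)
Reached 1 after 24 steps
= 24


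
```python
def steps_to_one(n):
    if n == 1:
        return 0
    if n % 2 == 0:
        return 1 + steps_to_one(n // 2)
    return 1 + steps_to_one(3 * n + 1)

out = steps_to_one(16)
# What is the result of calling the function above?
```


steps_to_one(16)
16 is even -> steps_to_one(8)
8 is even -> steps_to_one(4)
4 is even -> steps_to_one(2)
2 is even -> steps_to_one(1)
Reached 1 after 4 steps
= 4


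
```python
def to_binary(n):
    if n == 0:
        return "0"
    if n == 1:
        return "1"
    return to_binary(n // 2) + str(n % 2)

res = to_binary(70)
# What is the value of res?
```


to_binary(70)
= to_binary(35) + "0"
= to_binary(17) + "1" + "0"
= to_binary(8) + "1" + "1" + "0"
= to_binary(4) + "0" + "1" + "1" + "0"
= to_binary(2) + "0" + "0" + "1" + "1" + "0"
= to_binary(1) + "0" + "0" + "0" + "1" + "1" + "0"
= "1" + "0" + "0" + "0" + "1" + "1" + "0"
= "1000110"


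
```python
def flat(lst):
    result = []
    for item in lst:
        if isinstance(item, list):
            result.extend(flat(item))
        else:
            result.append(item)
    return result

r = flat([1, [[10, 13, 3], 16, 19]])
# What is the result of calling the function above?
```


flat([1, [[10, 13, 3], 16, 19]])
Processing each element:
  1 is not a list -> append 1
  [[10, 13, 3], 16, 19] is a list -> flat recursively -> [10, 13, 3, 16, 19]
= [1, 10, 13, 3, 16, 19]


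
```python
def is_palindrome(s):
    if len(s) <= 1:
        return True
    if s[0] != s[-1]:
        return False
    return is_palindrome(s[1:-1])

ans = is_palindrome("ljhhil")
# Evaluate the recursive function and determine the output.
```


is_palindrome("ljhhil")
"ljhhil": s[0]='l' == s[-1]='l' -> is_palindrome("jhhi")
"jhhi": s[0]='j' != s[-1]='i' -> False
= False


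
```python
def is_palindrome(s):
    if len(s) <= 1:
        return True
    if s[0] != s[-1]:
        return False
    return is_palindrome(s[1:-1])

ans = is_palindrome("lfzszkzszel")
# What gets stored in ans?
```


is_palindrome("lfzszkzszel")
"lfzszkzszel": s[0]='l' == s[-1]='l' -> is_palindrome("fzszkzsze")
"fzszkzsze": s[0]='f' != s[-1]='e' -> False
= False


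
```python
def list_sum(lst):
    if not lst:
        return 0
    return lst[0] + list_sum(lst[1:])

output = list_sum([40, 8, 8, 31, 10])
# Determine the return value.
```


list_sum([40, 8, 8, 31, 10])
= 40 + list_sum([8, 8, 31, 10])
= 40 + 8 + list_sum([8, 31, 10])
= 40 + 8 + 8 + list_sum([31, 10])
= 40 + 8 + 8 + 31 + list_sum([10])
= 40 + 8 + 8 + 31 + 10 + list_sum([])
= 40 + 8 + 8 + 31 + 10 + 0
= 97


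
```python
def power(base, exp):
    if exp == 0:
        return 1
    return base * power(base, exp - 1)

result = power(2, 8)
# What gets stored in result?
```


power(2, 8)
= 2 * power(2, 7)
= 2 * 2 * power(2, 6)
= 2 * 2 * 2 * power(2, 5)
= 2 * 2 * 2 * 2 * power(2, 4)
= 2 * 2 * 2 * 2 * 2 * power(2, 3)
= 2 * 2 * 2 * 2 * 2 * 2 * power(2, 2)
= 2 * 2 * 2 * 2 * 2 * 2 * 2 * power(2, 1)
= 2 * 2 * 2 * 2 * 2 * 2 * 2 * 2 * power(2, 0)
= 2 * 2 * 2 * 2 * 2 * 2 * 2 * 2 * 1
= 256


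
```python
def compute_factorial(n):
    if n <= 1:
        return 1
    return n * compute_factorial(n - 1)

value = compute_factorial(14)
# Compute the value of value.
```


compute_factorial(14)
= 14 * compute_factorial(13)
= 14 * 13 * compute_factorial(12)
= 14 * 13 * 12 * compute_factorial(11)
= 14 * 13 * 12 * 11 * compute_factorial(10)
= 14 * 13 * 12 * 11 * 10 * compute_factorial(9)
= 14 * 13 * 12 * 11 * 10 * 9 * compute_factorial(8)
= 14 * 13 * 12 * 11 * 10 * 9 * 8 * compute_factorial(7)
= 14 * 13 * 12 * 11 * 10 * 9 * 8 * 7 * compute_factorial(6)
= 14 * 13 * 12 * 11 * 10 * 9 * 8 * 7 * 6 * compute_factorial(5)
= 14 * 13 * 12 * 11 * 10 * 9 * 8 * 7 * 6 * 5 * compute_factorial(4)
= 14 * 13 * 12 * 11 * 10 * 9 * 8 * 7 * 6 * 5 * 4 * compute_factorial(3)
= 14 * 13 * 12 * 11 * 10 * 9 * 8 * 7 * 6 * 5 * 4 * 3 * compute_factorial(2)
= 14 * 13 * 12 * 11 * 10 * 9 * 8 * 7 * 6 * 5 * 4 * 3 * 2 * compute_factorial(1)
= 14 * 13 * 12 * 11 * 10 * 9 * 8 * 7 * 6 * 5 * 4 * 3 * 2 * 1
= 87178291200


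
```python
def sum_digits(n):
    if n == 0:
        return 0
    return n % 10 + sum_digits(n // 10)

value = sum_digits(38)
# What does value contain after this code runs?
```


sum_digits(38)
= 8 + sum_digits(3)
= 8 + 3 + sum_digits(0)
= 8 + 3 + 0
= 11


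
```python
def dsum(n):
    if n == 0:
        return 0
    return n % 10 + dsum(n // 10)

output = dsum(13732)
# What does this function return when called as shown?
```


dsum(13732)
= 2 + dsum(1373)
= 2 + 3 + dsum(137)
= 2 + 3 + 7 + dsum(13)
= 2 + 3 + 7 + 3 + dsum(1)
= 2 + 3 + 7 + 3 + 1 + dsum(0)
= 2 + 3 + 7 + 3 + 1 + 0
= 16


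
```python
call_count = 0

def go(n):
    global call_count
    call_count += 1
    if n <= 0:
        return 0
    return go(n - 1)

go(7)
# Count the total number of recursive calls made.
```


go(7) calls go(6) calls ... calls go(0)
Total calls: 7 + 1 (for base case) = 8


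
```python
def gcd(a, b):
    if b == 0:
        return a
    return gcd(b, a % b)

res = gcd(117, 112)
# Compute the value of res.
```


gcd(117, 112)
= gcd(112, 117 % 112) = gcd(112, 5)
= gcd(5, 112 % 5) = gcd(5, 2)
= gcd(2, 5 % 2) = gcd(2, 1)
= gcd(1, 2 % 1) = gcd(1, 0)
b == 0, return a = 1


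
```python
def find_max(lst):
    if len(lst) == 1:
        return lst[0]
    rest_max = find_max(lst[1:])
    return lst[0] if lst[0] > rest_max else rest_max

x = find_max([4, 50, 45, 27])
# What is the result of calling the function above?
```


find_max([4, 50, 45, 27])
= compare 4 with find_max([50, 45, 27])
= compare 50 with find_max([45, 27])
= compare 45 with find_max([27])
Base: find_max([27]) = 27
compare 45 with 27: max = 45
compare 50 with 45: max = 50
compare 4 with 50: max = 50
= 50


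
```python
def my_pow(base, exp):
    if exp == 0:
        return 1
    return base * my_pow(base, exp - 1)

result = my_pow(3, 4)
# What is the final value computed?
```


my_pow(3, 4)
= 3 * my_pow(3, 3)
= 3 * 3 * my_pow(3, 2)
= 3 * 3 * 3 * my_pow(3, 1)
= 3 * 3 * 3 * 3 * my_pow(3, 0)
= 3 * 3 * 3 * 3 * 1
= 81


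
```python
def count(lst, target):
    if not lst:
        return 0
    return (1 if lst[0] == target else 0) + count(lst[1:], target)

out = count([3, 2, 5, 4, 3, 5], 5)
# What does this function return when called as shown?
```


count([3, 2, 5, 4, 3, 5], 5)
lst[0]=3 != 5: 0 + count([2, 5, 4, 3, 5], 5)
lst[0]=2 != 5: 0 + count([5, 4, 3, 5], 5)
lst[0]=5 == 5: 1 + count([4, 3, 5], 5)
lst[0]=4 != 5: 0 + count([3, 5], 5)
lst[0]=3 != 5: 0 + count([5], 5)
lst[0]=5 == 5: 1 + count([], 5)
= 2


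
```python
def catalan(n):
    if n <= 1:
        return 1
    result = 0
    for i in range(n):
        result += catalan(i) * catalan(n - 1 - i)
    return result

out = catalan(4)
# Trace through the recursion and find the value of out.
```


catalan(4)
= sum of catalan(i) * catalan(4-1-i) for i in 0..3
First compute sub-values bottom-up:
  catalan(0) = 1, catalan(1) = 1
  catalan(2) = 1*1 + 1*1 = 2
  catalan(3) = 1*2 + 1*1 + 2*1 = 5
Now catalan(4):
  catalan(0)*catalan(3) = 1*5 = 5
  catalan(1)*catalan(2) = 1*2 = 2
  catalan(2)*catalan(1) = 2*1 = 2
  catalan(3)*catalan(0) = 5*1 = 5
= 5 + 2 + 2 + 5
= 14


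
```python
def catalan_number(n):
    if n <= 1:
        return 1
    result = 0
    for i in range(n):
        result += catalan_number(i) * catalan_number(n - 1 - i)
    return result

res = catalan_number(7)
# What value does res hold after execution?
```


catalan_number(7)
= sum of catalan_number(i) * catalan_number(7-1-i) for i in 0..6
First compute sub-values bottom-up:
  catalan_number(0) = 1, catalan_number(1) = 1
  catalan_number(2) = 1*1 + 1*1 = 2
  catalan_number(3) = 1*2 + 1*1 + 2*1 = 5
  catalan_number(4) = 1*5 + 1*2 + 2*1 + 5*1 = 14
  catalan_number(5) = 1*14 + 1*5 + 2*2 + 5*1 + 14*1 = 42
  catalan_number(6) = 1*42 + 1*14 + 2*5 + 5*2 + 14*1 + 42*1 = 132
Now catalan_number(7):
  catalan_number(0)*catalan_number(6) = 1*132 = 132
  catalan_number(1)*catalan_number(5) = 1*42 = 42
  catalan_number(2)*catalan_number(4) = 2*14 = 28
  catalan_number(3)*catalan_number(3) = 5*5 = 25
  catalan_number(4)*catalan_number(2) = 14*2 = 28
  catalan_number(5)*catalan_number(1) = 42*1 = 42
  catalan_number(6)*catalan_number(0) = 132*1 = 132
= 132 + 42 + 28 + 25 + 28 + 42 + 132
= 429


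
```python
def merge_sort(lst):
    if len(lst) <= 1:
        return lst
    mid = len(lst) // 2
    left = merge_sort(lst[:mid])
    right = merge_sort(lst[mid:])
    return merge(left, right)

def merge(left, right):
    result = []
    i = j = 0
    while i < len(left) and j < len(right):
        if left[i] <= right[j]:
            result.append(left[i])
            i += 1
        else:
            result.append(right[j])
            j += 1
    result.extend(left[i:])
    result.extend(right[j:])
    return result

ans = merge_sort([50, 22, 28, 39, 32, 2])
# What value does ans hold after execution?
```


merge_sort([50, 22, 28, 39, 32, 2])
Split into [50, 22, 28] and [39, 32, 2]
Left sorted: [22, 28, 50]
Right sorted: [2, 32, 39]
Merge [22, 28, 50] and [2, 32, 39]
= [2, 22, 28, 32, 39, 50]


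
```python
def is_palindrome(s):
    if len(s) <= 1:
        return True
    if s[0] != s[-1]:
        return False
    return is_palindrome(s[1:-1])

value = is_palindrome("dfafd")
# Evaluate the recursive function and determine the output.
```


is_palindrome("dfafd")
"dfafd": s[0]='d' == s[-1]='d' -> is_palindrome("faf")
"faf": s[0]='f' == s[-1]='f' -> is_palindrome("a")
"a": len <= 1 -> True
= True


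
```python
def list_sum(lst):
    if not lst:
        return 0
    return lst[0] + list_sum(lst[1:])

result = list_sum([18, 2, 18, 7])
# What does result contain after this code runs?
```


list_sum([18, 2, 18, 7])
= 18 + list_sum([2, 18, 7])
= 18 + 2 + list_sum([18, 7])
= 18 + 2 + 18 + list_sum([7])
= 18 + 2 + 18 + 7 + list_sum([])
= 18 + 2 + 18 + 7 + 0
= 45


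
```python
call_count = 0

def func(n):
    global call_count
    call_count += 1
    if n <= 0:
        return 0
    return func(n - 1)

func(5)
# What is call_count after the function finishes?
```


func(5) calls func(4) calls ... calls func(0)
Total calls: 5 + 1 (for base case) = 6


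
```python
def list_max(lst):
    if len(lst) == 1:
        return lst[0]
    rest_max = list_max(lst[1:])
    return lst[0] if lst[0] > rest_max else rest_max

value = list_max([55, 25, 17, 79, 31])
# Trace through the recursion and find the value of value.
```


list_max([55, 25, 17, 79, 31])
= compare 55 with list_max([25, 17, 79, 31])
= compare 25 with list_max([17, 79, 31])
= compare 17 with list_max([79, 31])
= compare 79 with list_max([31])
Base: list_max([31]) = 31
compare 79 with 31: max = 79
compare 17 with 79: max = 79
compare 25 with 79: max = 79
compare 55 with 79: max = 79
= 79


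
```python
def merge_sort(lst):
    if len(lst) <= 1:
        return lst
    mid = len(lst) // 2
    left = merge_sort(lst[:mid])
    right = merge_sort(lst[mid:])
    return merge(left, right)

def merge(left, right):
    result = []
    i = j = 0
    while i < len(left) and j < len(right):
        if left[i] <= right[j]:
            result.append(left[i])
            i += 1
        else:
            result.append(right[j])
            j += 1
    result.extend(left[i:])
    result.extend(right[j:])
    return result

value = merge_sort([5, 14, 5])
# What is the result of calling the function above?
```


merge_sort([5, 14, 5])
Split into [5] and [14, 5]
Left sorted: [5]
Right sorted: [5, 14]
Merge [5] and [5, 14]
= [5, 5, 14]


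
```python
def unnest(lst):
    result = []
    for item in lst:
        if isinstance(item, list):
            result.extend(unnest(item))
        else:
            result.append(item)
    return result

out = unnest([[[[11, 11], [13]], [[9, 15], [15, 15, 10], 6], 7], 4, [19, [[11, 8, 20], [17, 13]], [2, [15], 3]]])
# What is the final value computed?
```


unnest([[[[11, 11], [13]], [[9, 15], [15, 15, 10], 6], 7], 4, [19, [[11, 8, 20], [17, 13]], [2, [15], 3]]])
Processing each element:
  [[[11, 11], [13]], [[9, 15], [15, 15, 10], 6], 7] is a list -> unnest recursively -> [11, 11, 13, 9, 15, 15, 15, 10, 6, 7]
  4 is not a list -> append 4
  [19, [[11, 8, 20], [17, 13]], [2, [15], 3]] is a list -> unnest recursively -> [19, 11, 8, 20, 17, 13, 2, 15, 3]
= [11, 11, 13, 9, 15, 15, 15, 10, 6, 7, 4, 19, 11, 8, 20, 17, 13, 2, 15, 3]


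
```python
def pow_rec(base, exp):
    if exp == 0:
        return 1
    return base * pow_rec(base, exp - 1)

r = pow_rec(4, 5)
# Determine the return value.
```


pow_rec(4, 5)
= 4 * pow_rec(4, 4)
= 4 * 4 * pow_rec(4, 3)
= 4 * 4 * 4 * pow_rec(4, 2)
= 4 * 4 * 4 * 4 * pow_rec(4, 1)
= 4 * 4 * 4 * 4 * 4 * pow_rec(4, 0)
= 4 * 4 * 4 * 4 * 4 * 1
= 1024


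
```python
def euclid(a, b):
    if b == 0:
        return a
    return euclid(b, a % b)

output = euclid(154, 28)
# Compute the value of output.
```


euclid(154, 28)
= euclid(28, 154 % 28) = euclid(28, 14)
= euclid(14, 28 % 14) = euclid(14, 0)
b == 0, return a = 14


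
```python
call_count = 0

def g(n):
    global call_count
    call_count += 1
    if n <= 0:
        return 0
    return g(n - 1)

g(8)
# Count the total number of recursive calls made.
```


g(8) calls g(7) calls ... calls g(0)
Total calls: 8 + 1 (for base case) = 9


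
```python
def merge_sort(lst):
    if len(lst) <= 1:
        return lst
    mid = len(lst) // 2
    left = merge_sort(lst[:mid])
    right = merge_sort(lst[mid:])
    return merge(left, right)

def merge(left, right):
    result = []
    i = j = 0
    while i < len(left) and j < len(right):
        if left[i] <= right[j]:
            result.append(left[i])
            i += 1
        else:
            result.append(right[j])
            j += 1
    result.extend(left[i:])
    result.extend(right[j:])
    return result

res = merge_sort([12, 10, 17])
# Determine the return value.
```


merge_sort([12, 10, 17])
Split into [12] and [10, 17]
Left sorted: [12]
Right sorted: [10, 17]
Merge [12] and [10, 17]
= [10, 12, 17]


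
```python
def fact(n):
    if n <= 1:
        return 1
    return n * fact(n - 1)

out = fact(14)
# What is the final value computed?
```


fact(14)
= 14 * fact(13)
= 14 * 13 * fact(12)
= 14 * 13 * 12 * fact(11)
= 14 * 13 * 12 * 11 * fact(10)
= 14 * 13 * 12 * 11 * 10 * fact(9)
= 14 * 13 * 12 * 11 * 10 * 9 * fact(8)
= 14 * 13 * 12 * 11 * 10 * 9 * 8 * fact(7)
= 14 * 13 * 12 * 11 * 10 * 9 * 8 * 7 * fact(6)
= 14 * 13 * 12 * 11 * 10 * 9 * 8 * 7 * 6 * fact(5)
= 14 * 13 * 12 * 11 * 10 * 9 * 8 * 7 * 6 * 5 * fact(4)
= 14 * 13 * 12 * 11 * 10 * 9 * 8 * 7 * 6 * 5 * 4 * fact(3)
= 14 * 13 * 12 * 11 * 10 * 9 * 8 * 7 * 6 * 5 * 4 * 3 * fact(2)
= 14 * 13 * 12 * 11 * 10 * 9 * 8 * 7 * 6 * 5 * 4 * 3 * 2 * fact(1)
= 14 * 13 * 12 * 11 * 10 * 9 * 8 * 7 * 6 * 5 * 4 * 3 * 2 * 1
= 87178291200


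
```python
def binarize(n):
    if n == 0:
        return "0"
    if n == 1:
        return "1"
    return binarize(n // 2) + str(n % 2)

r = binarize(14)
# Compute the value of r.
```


binarize(14)
= binarize(7) + "0"
= binarize(3) + "1" + "0"
= binarize(1) + "1" + "1" + "0"
= "1" + "1" + "1" + "0"
= "1110"


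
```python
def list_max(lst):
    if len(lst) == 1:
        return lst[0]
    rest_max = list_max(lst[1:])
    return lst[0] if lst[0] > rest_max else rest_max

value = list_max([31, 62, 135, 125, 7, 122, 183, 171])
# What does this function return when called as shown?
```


list_max([31, 62, 135, 125, 7, 122, 183, 171])
= compare 31 with list_max([62, 135, 125, 7, 122, 183, 171])
= compare 62 with list_max([135, 125, 7, 122, 183, 171])
= compare 135 with list_max([125, 7, 122, 183, 171])
= compare 125 with list_max([7, 122, 183, 171])
= compare 7 with list_max([122, 183, 171])
= compare 122 with list_max([183, 171])
= compare 183 with list_max([171])
Base: list_max([171]) = 171
compare 183 with 171: max = 183
compare 122 with 183: max = 183
compare 7 with 183: max = 183
compare 125 with 183: max = 183
compare 135 with 183: max = 183
compare 62 with 183: max = 183
compare 31 with 183: max = 183
= 183


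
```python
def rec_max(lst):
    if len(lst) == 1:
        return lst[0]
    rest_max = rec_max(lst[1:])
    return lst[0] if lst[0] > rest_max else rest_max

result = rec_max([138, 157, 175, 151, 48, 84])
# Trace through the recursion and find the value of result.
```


rec_max([138, 157, 175, 151, 48, 84])
= compare 138 with rec_max([157, 175, 151, 48, 84])
= compare 157 with rec_max([175, 151, 48, 84])
= compare 175 with rec_max([151, 48, 84])
= compare 151 with rec_max([48, 84])
= compare 48 with rec_max([84])
Base: rec_max([84]) = 84
compare 48 with 84: max = 84
compare 151 with 84: max = 151
compare 175 with 151: max = 175
compare 157 with 175: max = 175
compare 138 with 175: max = 175
= 175


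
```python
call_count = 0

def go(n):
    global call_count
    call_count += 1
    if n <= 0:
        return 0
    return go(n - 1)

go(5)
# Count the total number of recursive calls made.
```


go(5) calls go(4) calls ... calls go(0)
Total calls: 5 + 1 (for base case) = 6


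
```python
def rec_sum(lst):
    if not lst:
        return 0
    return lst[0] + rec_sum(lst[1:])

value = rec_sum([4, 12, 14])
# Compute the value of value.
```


rec_sum([4, 12, 14])
= 4 + rec_sum([12, 14])
= 4 + 12 + rec_sum([14])
= 4 + 12 + 14 + rec_sum([])
= 4 + 12 + 14 + 0
= 30


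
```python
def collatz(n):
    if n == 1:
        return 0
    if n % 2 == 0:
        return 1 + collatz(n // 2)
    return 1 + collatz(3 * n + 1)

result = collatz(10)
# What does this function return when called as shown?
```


collatz(10)
10 is even -> collatz(5)
5 is odd -> 3*5+1 = 16 -> collatz(16)
16 is even -> collatz(8)
8 is even -> collatz(4)
4 is even -> collatz(2)
2 is even -> collatz(1)
Reached 1 after 6 steps
= 6


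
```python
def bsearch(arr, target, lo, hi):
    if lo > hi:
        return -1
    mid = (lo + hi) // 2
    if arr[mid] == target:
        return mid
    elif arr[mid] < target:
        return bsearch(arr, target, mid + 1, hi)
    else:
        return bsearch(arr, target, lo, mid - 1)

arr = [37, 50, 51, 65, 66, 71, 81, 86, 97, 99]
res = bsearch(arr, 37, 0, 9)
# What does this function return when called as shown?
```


bsearch(arr, 37, 0, 9)
lo=0, hi=9, mid=4, arr[mid]=66
66 > 37, search left half
lo=0, hi=3, mid=1, arr[mid]=50
50 > 37, search left half
lo=0, hi=0, mid=0, arr[mid]=37
arr[0] == 37, found at index 0
= 0


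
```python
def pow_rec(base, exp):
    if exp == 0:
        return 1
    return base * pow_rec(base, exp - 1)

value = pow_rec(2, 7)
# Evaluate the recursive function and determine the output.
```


pow_rec(2, 7)
= 2 * pow_rec(2, 6)
= 2 * 2 * pow_rec(2, 5)
= 2 * 2 * 2 * pow_rec(2, 4)
= 2 * 2 * 2 * 2 * pow_rec(2, 3)
= 2 * 2 * 2 * 2 * 2 * pow_rec(2, 2)
= 2 * 2 * 2 * 2 * 2 * 2 * pow_rec(2, 1)
= 2 * 2 * 2 * 2 * 2 * 2 * 2 * pow_rec(2, 0)
= 2 * 2 * 2 * 2 * 2 * 2 * 2 * 1
= 128


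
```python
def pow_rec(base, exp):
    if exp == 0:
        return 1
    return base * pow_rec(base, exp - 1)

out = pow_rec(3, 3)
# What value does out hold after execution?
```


pow_rec(3, 3)
= 3 * pow_rec(3, 2)
= 3 * 3 * pow_rec(3, 1)
= 3 * 3 * 3 * pow_rec(3, 0)
= 3 * 3 * 3 * 1
= 27


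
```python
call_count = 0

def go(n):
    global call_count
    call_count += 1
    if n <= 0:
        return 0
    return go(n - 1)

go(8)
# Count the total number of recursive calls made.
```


go(8) calls go(7) calls ... calls go(0)
Total calls: 8 + 1 (for base case) = 9


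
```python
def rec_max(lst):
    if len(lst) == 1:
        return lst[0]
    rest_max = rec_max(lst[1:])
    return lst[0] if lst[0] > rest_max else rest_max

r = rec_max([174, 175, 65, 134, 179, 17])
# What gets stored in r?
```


rec_max([174, 175, 65, 134, 179, 17])
= compare 174 with rec_max([175, 65, 134, 179, 17])
= compare 175 with rec_max([65, 134, 179, 17])
= compare 65 with rec_max([134, 179, 17])
= compare 134 with rec_max([179, 17])
= compare 179 with rec_max([17])
Base: rec_max([17]) = 17
compare 179 with 17: max = 179
compare 134 with 179: max = 179
compare 65 with 179: max = 179
compare 175 with 179: max = 179
compare 174 with 179: max = 179
= 179
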